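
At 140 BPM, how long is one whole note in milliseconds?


One quarter-note beat = 60000 / BPM = 60000 / 140 ms
Whole note = 4 × quarter note
Duration = 4 × 60000 / 140 = 240000 / 140
= 1714.3 ms


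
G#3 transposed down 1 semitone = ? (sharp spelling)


G#3: chromatic position 8 in octave 3 → absolute = 3×12 + 8 = 44
Transpose down 1: 44 - 1 = 43
43 = 3×12 + 7 → G in octave 3
Result = G3


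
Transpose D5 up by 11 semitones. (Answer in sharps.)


Step by step:
D5: chromatic position 2 in octave 5 → absolute = 5×12 + 2 = 62
Transpose up 11: 62 + 11 = 73
73 = 6×12 + 1 → C# in octave 6
Result = C#6


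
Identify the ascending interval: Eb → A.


Letter names: E → A spans 4 letter names → a 4th
Semitones: Eb → A = 6 half-steps
A 4th of 6 semitones is an augmented 4th
= augmented 4th


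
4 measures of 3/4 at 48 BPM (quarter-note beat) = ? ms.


Working:
Quarter-note beat duration = 60000 / 48 ms
Beats per measure (3/4) = 3
One measure = 3 × 60000 / 48 = 180000 / 48 ms
4 measures = 4 × 180000 / 48 = 720000 / 48
= 15000.0 ms


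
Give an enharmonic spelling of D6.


Reasoning:
Enharmonic notes sound the same pitch but are spelled with different letter names
D and C## name the same pitch class
= C##6


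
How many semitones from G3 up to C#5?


Solution.
Absolute semitone position = octave×12 + chromatic position
G3: 3×12 + 7 = 43
C#5: 5×12 + 1 = 61
Difference = 61 - 43 = 18
= 18 semitones


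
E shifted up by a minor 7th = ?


minor 7th: 7 letter names, 10 semitones
Letter: E + 6 → D
Pitch: E + 10 semitones, spelled as a D → D
= D


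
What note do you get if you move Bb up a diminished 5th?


diminished 5th: 5 letter names, 6 semitones
Letter: B + 4 → F
Pitch: Bb + 6 semitones, spelled as an F → Fb
= Fb


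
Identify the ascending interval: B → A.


Let's work it out.
Letter names: B → A spans 7 letter names → a 7th
Semitones: B → A = 10 half-steps
A 7th of 10 semitones is a minor 7th
= minor 7th


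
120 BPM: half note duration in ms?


Let's work it out.
One quarter-note beat = 60000 / BPM = 60000 / 120 ms
Half note = 2 × quarter note
Duration = 2 × 60000 / 120 = 120000 / 120
= 1000.0 ms


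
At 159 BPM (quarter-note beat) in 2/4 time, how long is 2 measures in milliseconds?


Reasoning:
Quarter-note beat duration = 60000 / 159 ms
Beats per measure (2/4) = 2
One measure = 2 × 60000 / 159 = 120000 / 159 ms
2 measures = 2 × 120000 / 159 = 240000 / 159
= 1509.4 ms


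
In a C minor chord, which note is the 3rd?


Working:
Minor triad = root + minor 3rd (3 semitones) + perfect 5th (7 semitones)
A triad on C stacks thirds, so the chord tones use letter names C-E-G
Root: C
Minor 3rd above C: Eb
Perfect 5th above C: G
The 3rd = Eb


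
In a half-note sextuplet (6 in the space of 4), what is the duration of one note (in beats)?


Sextuplet: 6 notes occupy the space of 4 half notes
Space = 4 × 2 = 8 beats
Each sextuplet note = 8 / 6 = 4/3 beats
= 4/3 beats


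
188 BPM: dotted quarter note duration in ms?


Step by step:
One quarter-note beat = 60000 / BPM = 60000 / 188 ms
Dotted quarter note = 3/2 × quarter note
Duration = 3/2 × 60000 / 188 = 90000 / 188
= 478.7 ms


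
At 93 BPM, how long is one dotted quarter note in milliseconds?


One quarter-note beat = 60000 / BPM = 60000 / 93 ms
Dotted quarter note = 3/2 × quarter note
Duration = 3/2 × 60000 / 93 = 90000 / 93
= 967.7 ms


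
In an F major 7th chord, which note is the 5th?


Major 7th chord = root + major 3rd + perfect 5th + major 7th
Seventh chords stack in thirds, so the letter names are F-A-C-E
Root: F
Major 3rd above F: A
Perfect 5th above F: C
Major 7th above F: E
The 5th = C


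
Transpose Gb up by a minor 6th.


Let's work it out.
minor 6th: 6 letter names, 8 semitones
Letter: G + 5 → E
Pitch: Gb + 8 semitones, spelled as an E → Ebb
= Ebb


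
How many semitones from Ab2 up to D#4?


Solution.
Absolute semitone position = octave×12 + chromatic position
Ab2: 2×12 + 8 = 32
D#4: 4×12 + 3 = 51
Difference = 51 - 32 = 19
= 19 semitones


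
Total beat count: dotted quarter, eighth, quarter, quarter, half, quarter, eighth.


Solution.
Beat values:
  dotted quarter = 1.5 beats
  eighth = 0.5 beats
  quarter = 1 beat
  quarter = 1 beat
  half = 2 beats
  quarter = 1 beat
  eighth = 0.5 beats
Sum = 1.5 + 0.5 + 1 + 1 + 2 + 1 + 0.5
= 7.5 beats


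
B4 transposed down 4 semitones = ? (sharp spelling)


B4: chromatic position 11 in octave 4 → absolute = 4×12 + 11 = 59
Transpose down 4: 59 - 4 = 55
55 = 4×12 + 7 → G in octave 4
Result = G4


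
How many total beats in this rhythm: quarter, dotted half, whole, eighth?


Let's work it out.
Beat values:
  quarter = 1 beat
  dotted half = 3 beats
  whole = 4 beats
  eighth = 0.5 beats
Sum = 1 + 3 + 4 + 0.5
= 8.5 beats


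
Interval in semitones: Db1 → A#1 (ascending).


Let's work it out.
Absolute semitone position = octave×12 + chromatic position
Db1: 1×12 + 1 = 13
A#1: 1×12 + 10 = 22
Difference = 22 - 13 = 9
= 9 semitones


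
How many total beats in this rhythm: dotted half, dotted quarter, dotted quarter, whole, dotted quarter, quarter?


Let's work it out.
Beat values:
  dotted half = 3 beats
  dotted quarter = 1.5 beats
  dotted quarter = 1.5 beats
  whole = 4 beats
  dotted quarter = 1.5 beats
  quarter = 1 beat
Sum = 3 + 1.5 + 1.5 + 4 + 1.5 + 1
= 12.5 beats


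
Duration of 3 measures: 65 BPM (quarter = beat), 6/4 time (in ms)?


Quarter-note beat duration = 60000 / 65 ms
Beats per measure (6/4) = 6
One measure = 6 × 60000 / 65 = 360000 / 65 ms
3 measures = 3 × 360000 / 65 = 1080000 / 65
= 16615.4 ms


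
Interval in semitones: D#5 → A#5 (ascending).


Absolute semitone position = octave×12 + chromatic position
D#5: 5×12 + 3 = 63
A#5: 5×12 + 10 = 70
Difference = 70 - 63 = 7
= 7 semitones


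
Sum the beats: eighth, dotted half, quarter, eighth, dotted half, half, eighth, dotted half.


Reasoning:
Beat values:
  eighth = 0.5 beats
  dotted half = 3 beats
  quarter = 1 beat
  eighth = 0.5 beats
  dotted half = 3 beats
  half = 2 beats
  eighth = 0.5 beats
  dotted half = 3 beats
Sum = 0.5 + 3 + 1 + 0.5 + 3 + 2 + 0.5 + 3
= 13.5 beats


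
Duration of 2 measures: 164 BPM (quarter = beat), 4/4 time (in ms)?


Step by step:
Quarter-note beat duration = 60000 / 164 ms
Beats per measure (4/4) = 4
One measure = 4 × 60000 / 164 = 240000 / 164 ms
2 measures = 2 × 240000 / 164 = 480000 / 164
= 2926.8 ms


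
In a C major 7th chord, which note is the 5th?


Reasoning:
Major 7th chord = root + major 3rd + perfect 5th + major 7th
Seventh chords stack in thirds, so the letter names are C-E-G-B
Root: C
Major 3rd above C: E
Perfect 5th above C: G
Major 7th above C: B
The 5th = G


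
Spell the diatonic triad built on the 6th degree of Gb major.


Step by step:
Gb major scale: Gb Ab Bb Cb Db Eb F
Diatonic triad on degree 6 stacks scale notes 6, 1, 3: Eb Gb Bb
Eb→Gb = 3 semitones; Eb→Bb = 7 semitones → minor triad
= Eb Gb Bb (minor)


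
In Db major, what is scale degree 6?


Major scale pattern: W-W-H-W-W-W-H (2-2-1-2-2-2-1 semitones)
Starting from Db:
  Db + 2 semitones → Eb
  Eb + 2 semitones → F
  F + 1 semitone → Gb
  Gb + 2 semitones → Ab
  Ab + 2 semitones → Bb
  Bb + 2 semitones → C
  C + 1 semitone → Db
Scale: Db Eb F Gb Ab Bb C
Degree 6 = Bb


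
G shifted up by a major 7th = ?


Let's work it out.
major 7th: 7 letter names, 11 semitones
Letter: G + 6 → F
Pitch: G + 11 semitones, spelled as an F → F#
= F#


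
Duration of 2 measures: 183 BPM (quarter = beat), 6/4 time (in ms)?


Let's work it out.
Quarter-note beat duration = 60000 / 183 ms
Beats per measure (6/4) = 6
One measure = 6 × 60000 / 183 = 360000 / 183 ms
2 measures = 2 × 360000 / 183 = 720000 / 183
= 3934.4 ms


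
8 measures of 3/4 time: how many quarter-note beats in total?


Step by step:
Time signature 3/4: the bottom number 4 means the quarter note gets one count
The top number 3 means 3 quarter-note beats per measure
Total = 3 × 8 measures
= 24 quarter-note beats


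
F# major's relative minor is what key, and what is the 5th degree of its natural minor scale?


Let's work it out.
The relative minor shares the major's key signature and starts on its 6th degree
6th degree = a major 6th above the tonic; a major 6th above F# is D#
→ relative minor of F# major is D# minor
D# natural minor scale: D# E# F# G# A# B C#
= D# minor; 5th degree = A#


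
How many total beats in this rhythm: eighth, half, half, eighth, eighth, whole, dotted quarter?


Working:
Beat values:
  eighth = 0.5 beats
  half = 2 beats
  half = 2 beats
  eighth = 0.5 beats
  eighth = 0.5 beats
  whole = 4 beats
  dotted quarter = 1.5 beats
Sum = 0.5 + 2 + 2 + 0.5 + 0.5 + 4 + 1.5
= 11 beats


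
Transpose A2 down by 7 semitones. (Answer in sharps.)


Step by step:
A2: chromatic position 9 in octave 2 → absolute = 2×12 + 9 = 33
Transpose down 7: 33 - 7 = 26
26 = 2×12 + 2 → D in octave 2
Result = D2


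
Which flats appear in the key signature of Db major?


Reasoning:
Flat major keys: C(0), F(1), Bb(2), Eb(3), Ab(4), Db(5), Gb(6), Cb(7)
Db major has 5 flats
Order of flats: Bb Eb Ab Db Gb Cb Fb → first 5: Bb, Eb, Ab, Db, Gb
= Bb, Eb, Ab, Db, Gb


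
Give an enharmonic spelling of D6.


Enharmonic notes sound the same pitch but are spelled with different letter names
D and Ebb name the same pitch class
= Ebb6


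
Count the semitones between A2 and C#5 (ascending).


Absolute semitone position = octave×12 + chromatic position
A2: 2×12 + 9 = 33
C#5: 5×12 + 1 = 61
Difference = 61 - 33 = 28
= 28 semitones


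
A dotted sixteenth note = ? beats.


Solution.
Base sixteenth note = 1/4 beats
Dot 1 adds half the previous value: +1/8
One dotted sixteenth = 1/4 + 1/8 = 3/8
= 3/8 beats


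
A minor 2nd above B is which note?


A 2nd spans 2 letter names, so from B we land on C
A minor 2nd = 1 semitone above B
Spell C at that pitch: C
= C


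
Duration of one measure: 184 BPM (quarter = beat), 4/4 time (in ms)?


Reasoning:
Quarter-note beat duration = 60000 / 184 ms
Beats per measure (4/4) = 4
One measure = 4 × 60000 / 184 = 240000 / 184 ms
= 1304.3 ms


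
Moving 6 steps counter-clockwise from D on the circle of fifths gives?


Reasoning:
Each counter-clockwise step moves down a perfect 5th (= up a perfect 4th)
From D: D → G → C → F → Bb → Eb → Ab
= Ab


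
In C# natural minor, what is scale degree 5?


Reasoning:
Natural minor scale pattern: W-H-W-W-H-W-W (2-1-2-2-1-2-2 semitones)
Starting from C#:
  C# + 2 semitones → D#
  D# + 1 semitone → E
  E + 2 semitones → F#
  F# + 2 semitones → G#
  G# + 1 semitone → A
  A + 2 semitones → B
  B + 2 semitones → C#
Scale: C# D# E F# G# A B
Degree 5 = G#


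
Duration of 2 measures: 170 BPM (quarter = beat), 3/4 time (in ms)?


Solution.
Quarter-note beat duration = 60000 / 170 ms
Beats per measure (3/4) = 3
One measure = 3 × 60000 / 170 = 180000 / 170 ms
2 measures = 2 × 180000 / 170 = 360000 / 170
= 2117.6 ms


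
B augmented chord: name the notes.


Augmented triad = root + major 3rd (4 semitones) + augmented 5th (8 semitones)
A triad on B stacks thirds, so the chord tones use letter names B-D-F
Root: B
Major 3rd above B: D#
Augmented 5th above B: F##
Chord = B D# F##


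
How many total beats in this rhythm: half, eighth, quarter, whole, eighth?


Beat values:
  half = 2 beats
  eighth = 0.5 beats
  quarter = 1 beat
  whole = 4 beats
  eighth = 0.5 beats
Sum = 2 + 0.5 + 1 + 4 + 0.5
= 8 beats


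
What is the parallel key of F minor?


Solution.
Parallel keys share the same tonic but differ in mode
F minor → parallel is F major
= F major


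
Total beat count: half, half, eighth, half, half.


Let's work it out.
Beat values:
  half = 2 beats
  half = 2 beats
  eighth = 0.5 beats
  half = 2 beats
  half = 2 beats
Sum = 2 + 2 + 0.5 + 2 + 2
= 8.5 beats


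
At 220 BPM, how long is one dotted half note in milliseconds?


One quarter-note beat = 60000 / BPM = 60000 / 220 ms
Dotted half note = 3 × quarter note
Duration = 3 × 60000 / 220 = 180000 / 220
= 818.2 ms


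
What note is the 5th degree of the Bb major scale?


Step by step:
Major scale pattern: W-W-H-W-W-W-H (2-2-1-2-2-2-1 semitones)
Starting from Bb:
  Bb + 2 semitones → C
  C + 2 semitones → D
  D + 1 semitone → Eb
  Eb + 2 semitones → F
  F + 2 semitones → G
  G + 2 semitones → A
  A + 1 semitone → Bb
Scale: Bb C D Eb F G A
Degree 5 = F


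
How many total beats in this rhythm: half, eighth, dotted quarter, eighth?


Let's work it out.
Beat values:
  half = 2 beats
  eighth = 0.5 beats
  dotted quarter = 1.5 beats
  eighth = 0.5 beats
Sum = 2 + 0.5 + 1.5 + 0.5
= 4.5 beats


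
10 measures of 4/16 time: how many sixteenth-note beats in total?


Time signature 4/16: the bottom number 16 means the sixteenth note gets one count
The top number 4 means 4 sixteenth-note beats per measure
Total = 4 × 10 measures
= 40 sixteenth-note beats


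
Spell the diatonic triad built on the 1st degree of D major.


D major scale: D E F# G A B C#
Diatonic triad on degree 1 stacks scale notes 1, 3, 5: D F# A
D→F# = 4 semitones; D→A = 7 semitones → major triad
= D F# A (major)


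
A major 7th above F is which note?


Reasoning:
A 7th spans 7 letter names, so from F we land on E
A major 7th = 11 semitones above F
Spell E at that pitch: E
= E


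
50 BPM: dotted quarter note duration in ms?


Step by step:
One quarter-note beat = 60000 / BPM = 60000 / 50 ms
Dotted quarter note = 3/2 × quarter note
Duration = 3/2 × 60000 / 50 = 90000 / 50
= 1800.0 ms


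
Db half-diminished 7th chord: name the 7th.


Let's work it out.
Half-diminished 7th chord = root + minor 3rd + diminished 5th + minor 7th
Seventh chords stack in thirds, so the letter names are D-F-A-C
Root: Db
Minor 3rd above Db: Fb
Diminished 5th above Db: Abb
Minor 7th above Db: Cb
The 7th = Cb


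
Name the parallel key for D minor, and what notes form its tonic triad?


Reasoning:
Parallel keys share the same tonic but differ in mode
D minor → parallel is D major
Tonic triad of D major = D F# A
= D major; triad = D F# A


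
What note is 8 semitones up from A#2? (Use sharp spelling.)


Let's work it out.
A#2: chromatic position 10 in octave 2 → absolute = 2×12 + 10 = 34
Transpose up 8: 34 + 8 = 42
42 = 3×12 + 6 → F# in octave 3
Result = F#3


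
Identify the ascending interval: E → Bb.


Letter names: E → B spans 5 letter names → a 5th
Semitones: E → Bb = 6 half-steps
A 5th of 6 semitones is a diminished 5th
= diminished 5th


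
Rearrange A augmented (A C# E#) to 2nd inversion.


Working:
Root position: A C# E#
2nd inversion: move root and 3rd up an octave
Bass note: E#
Notes (bottom to top) = E# A C#


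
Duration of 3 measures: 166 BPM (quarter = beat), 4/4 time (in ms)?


Quarter-note beat duration = 60000 / 166 ms
Beats per measure (4/4) = 4
One measure = 4 × 60000 / 166 = 240000 / 166 ms
3 measures = 3 × 240000 / 166 = 720000 / 166
= 4337.3 ms


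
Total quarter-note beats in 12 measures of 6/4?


Working:
Time signature 6/4: the bottom number 4 means the quarter note gets one count
The top number 6 means 6 quarter-note beats per measure
Total = 6 × 12 measures
= 72 quarter-note beats


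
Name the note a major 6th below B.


Step by step:
A 6th spans 6 letter names, so from B we land on D
A major 6th = 9 semitones below B
Spell D at that pitch: D
= D


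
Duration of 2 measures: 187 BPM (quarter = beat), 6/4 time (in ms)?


Let's work it out.
Quarter-note beat duration = 60000 / 187 ms
Beats per measure (6/4) = 6
One measure = 6 × 60000 / 187 = 360000 / 187 ms
2 measures = 2 × 360000 / 187 = 720000 / 187
= 3850.3 ms


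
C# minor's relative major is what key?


Solution.
The relative major shares the key signature and is a minor 3rd above the minor tonic
A minor 3rd above C# is E
→ relative major of C# minor is E major
= E major


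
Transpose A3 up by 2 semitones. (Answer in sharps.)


A3: chromatic position 9 in octave 3 → absolute = 3×12 + 9 = 45
Transpose up 2: 45 + 2 = 47
47 = 3×12 + 11 → B in octave 3
Result = B3


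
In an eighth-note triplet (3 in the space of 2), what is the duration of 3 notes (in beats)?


Triplet: 3 notes occupy the space of 2 eighth notes
Space = 2 × 1/2 = 1 beat
Each triplet note = 1 / 3 = 1/3 beats
3 notes = 3 × 1/3 = 1
= 1 beat


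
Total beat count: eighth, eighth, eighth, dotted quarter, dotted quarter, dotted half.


Beat values:
  eighth = 0.5 beats
  eighth = 0.5 beats
  eighth = 0.5 beats
  dotted quarter = 1.5 beats
  dotted quarter = 1.5 beats
  dotted half = 3 beats
Sum = 0.5 + 0.5 + 0.5 + 1.5 + 1.5 + 3
= 7.5 beats


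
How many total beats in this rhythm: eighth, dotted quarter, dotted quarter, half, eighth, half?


Beat values:
  eighth = 0.5 beats
  dotted quarter = 1.5 beats
  dotted quarter = 1.5 beats
  half = 2 beats
  eighth = 0.5 beats
  half = 2 beats
Sum = 0.5 + 1.5 + 1.5 + 2 + 0.5 + 2
= 8 beats


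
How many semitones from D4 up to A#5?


Reasoning:
Absolute semitone position = octave×12 + chromatic position
D4: 4×12 + 2 = 50
A#5: 5×12 + 10 = 70
Difference = 70 - 50 = 20
= 20 semitones


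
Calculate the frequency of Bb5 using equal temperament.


f = 440 × 2^(n/12) where n = semitones from A4
Bb5: 13 semitones from A4
f = 440 × 2^(13/12)
f = 932.33 Hz


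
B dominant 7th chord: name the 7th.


Reasoning:
Dominant 7th chord = root + major 3rd + perfect 5th + minor 7th
Seventh chords stack in thirds, so the letter names are B-D-F-A
Root: B
Major 3rd above B: D#
Perfect 5th above B: F#
Minor 7th above B: A
The 7th = A


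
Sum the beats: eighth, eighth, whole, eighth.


Beat values:
  eighth = 0.5 beats
  eighth = 0.5 beats
  whole = 4 beats
  eighth = 0.5 beats
Sum = 0.5 + 0.5 + 4 + 0.5
= 5.5 beats


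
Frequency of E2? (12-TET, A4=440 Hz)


Let's work it out.
f = 440 × 2^(n/12) where n = semitones from A4
E2: -29 semitones from A4
f = 440 × 2^(-29/12)
f = 82.41 Hz


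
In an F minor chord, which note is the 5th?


Solution.
Minor triad = root + minor 3rd (3 semitones) + perfect 5th (7 semitones)
A triad on F stacks thirds, so the chord tones use letter names F-A-C
Root: F
Minor 3rd above F: Ab
Perfect 5th above F: C
The 5th = C


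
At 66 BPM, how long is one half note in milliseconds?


Reasoning:
One quarter-note beat = 60000 / BPM = 60000 / 66 ms
Half note = 2 × quarter note
Duration = 2 × 60000 / 66 = 120000 / 66
= 1818.2 ms


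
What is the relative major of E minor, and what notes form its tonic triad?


Step by step:
The relative major shares the key signature and is a minor 3rd above the minor tonic
A minor 3rd above E is G
→ relative major of E minor is G major
Tonic triad of G major = root + major 3rd + perfect 5th = G B D
= G major; triad = G B D


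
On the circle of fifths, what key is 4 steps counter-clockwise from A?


Step by step:
Each counter-clockwise step moves down a perfect 5th (= up a perfect 4th)
From A: A → D → G → C → F
= F


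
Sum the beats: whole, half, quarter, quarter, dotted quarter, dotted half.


Beat values:
  whole = 4 beats
  half = 2 beats
  quarter = 1 beat
  quarter = 1 beat
  dotted quarter = 1.5 beats
  dotted half = 3 beats
Sum = 4 + 2 + 1 + 1 + 1.5 + 3
= 12.5 beats


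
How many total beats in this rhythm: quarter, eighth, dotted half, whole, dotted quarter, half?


Let's work it out.
Beat values:
  quarter = 1 beat
  eighth = 0.5 beats
  dotted half = 3 beats
  whole = 4 beats
  dotted quarter = 1.5 beats
  half = 2 beats
Sum = 1 + 0.5 + 3 + 4 + 1.5 + 2
= 12 beats


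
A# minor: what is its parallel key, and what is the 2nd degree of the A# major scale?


Let's work it out.
Parallel keys share the same tonic but differ in mode
A# minor → parallel is A# major
A# major scale: A# B# C## D# E# F## G##
= A# major; 2nd degree = B#


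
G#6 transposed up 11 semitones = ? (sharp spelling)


G#6: chromatic position 8 in octave 6 → absolute = 6×12 + 8 = 80
Transpose up 11: 80 + 11 = 91
91 = 7×12 + 7 → G in octave 7
Result = G7


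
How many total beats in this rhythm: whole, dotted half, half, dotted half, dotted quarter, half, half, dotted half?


Beat values:
  whole = 4 beats
  dotted half = 3 beats
  half = 2 beats
  dotted half = 3 beats
  dotted quarter = 1.5 beats
  half = 2 beats
  half = 2 beats
  dotted half = 3 beats
Sum = 4 + 3 + 2 + 3 + 1.5 + 2 + 2 + 3
= 20.5 beats


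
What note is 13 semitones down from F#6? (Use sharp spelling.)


Reasoning:
F#6: chromatic position 6 in octave 6 → absolute = 6×12 + 6 = 78
Transpose down 13: 78 - 13 = 65
65 = 5×12 + 5 → F in octave 5
Result = F5


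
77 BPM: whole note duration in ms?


Reasoning:
One quarter-note beat = 60000 / BPM = 60000 / 77 ms
Whole note = 4 × quarter note
Duration = 4 × 60000 / 77 = 240000 / 77
= 3116.9 ms


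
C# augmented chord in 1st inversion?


Solution.
Root position: C# E# G##
1st inversion: move root up an octave
Bass note: E#
Notes (bottom to top) = E# G## C#


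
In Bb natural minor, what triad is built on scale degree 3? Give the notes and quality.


Bb natural minor scale: Bb C Db Eb F Gb Ab
Diatonic triad on degree 3 stacks scale notes 3, 5, 7: Db F Ab
Db→F = 4 semitones; Db→Ab = 7 semitones → major triad
= Db F Ab (major)


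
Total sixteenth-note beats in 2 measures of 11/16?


Time signature 11/16: the bottom number 16 means the sixteenth note gets one count
The top number 11 means 11 sixteenth-note beats per measure
Total = 11 × 2 measures
= 22 sixteenth-note beats


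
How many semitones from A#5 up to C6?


Working:
Absolute semitone position = octave×12 + chromatic position
A#5: 5×12 + 10 = 70
C6: 6×12 + 0 = 72
Difference = 72 - 70 = 2
= 2 semitones


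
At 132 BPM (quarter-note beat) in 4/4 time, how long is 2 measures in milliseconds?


Solution.
Quarter-note beat duration = 60000 / 132 ms
Beats per measure (4/4) = 4
One measure = 4 × 60000 / 132 = 240000 / 132 ms
2 measures = 2 × 240000 / 132 = 480000 / 132
= 3636.4 ms


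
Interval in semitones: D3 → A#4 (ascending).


Step by step:
Absolute semitone position = octave×12 + chromatic position
D3: 3×12 + 2 = 38
A#4: 4×12 + 10 = 58
Difference = 58 - 38 = 20
= 20 semitones


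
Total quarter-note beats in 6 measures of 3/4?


Step by step:
Time signature 3/4: the bottom number 4 means the quarter note gets one count
The top number 3 means 3 quarter-note beats per measure
Total = 3 × 6 measures
= 18 quarter-note beats


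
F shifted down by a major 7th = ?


major 7th: 7 letter names, 11 semitones
Letter: F - 6 → G
Pitch: F - 11 semitones, spelled as a G → Gb
= Gb


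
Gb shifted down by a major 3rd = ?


Working:
major 3rd: 3 letter names, 4 semitones
Letter: G - 2 → E
Pitch: Gb - 4 semitones, spelled as an E → Ebb
= Ebb


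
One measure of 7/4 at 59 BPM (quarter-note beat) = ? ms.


Working:
Quarter-note beat duration = 60000 / 59 ms
Beats per measure (7/4) = 7
One measure = 7 × 60000 / 59 = 420000 / 59 ms
= 7118.6 ms


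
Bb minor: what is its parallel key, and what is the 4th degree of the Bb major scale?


Working:
Parallel keys share the same tonic but differ in mode
Bb minor → parallel is Bb major
Bb major scale: Bb C D Eb F G A
= Bb major; 4th degree = Eb


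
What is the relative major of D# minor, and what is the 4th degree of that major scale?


The relative major shares the key signature and is a minor 3rd above the minor tonic
A minor 3rd above D# is F#
→ relative major of D# minor is F# major
F# major scale: F# G# A# B C# D# E#
= F# major; 4th degree = B


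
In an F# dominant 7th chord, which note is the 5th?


Reasoning:
Dominant 7th chord = root + major 3rd + perfect 5th + minor 7th
Seventh chords stack in thirds, so the letter names are F-A-C-E
Root: F#
Major 3rd above F#: A#
Perfect 5th above F#: C#
Minor 7th above F#: E
The 5th = C#


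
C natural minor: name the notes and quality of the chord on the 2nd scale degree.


Reasoning:
C natural minor scale: C D Eb F G Ab Bb
Diatonic triad on degree 2 stacks scale notes 2, 4, 6: D F Ab
D→F = 3 semitones; D→Ab = 6 semitones → diminished triad
= D F Ab (diminished)


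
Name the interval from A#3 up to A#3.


Reasoning:
Letter names: A → A spans 1 letter name → a unison
Semitones: A#3 → A#3 = 0 half-steps
A unison of 0 semitones is a perfect unison
= perfect unison


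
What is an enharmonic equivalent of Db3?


Solution.
Enharmonic notes sound the same pitch but are spelled with different letter names
Db and C# name the same pitch class
= C#3


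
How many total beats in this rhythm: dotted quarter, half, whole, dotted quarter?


Beat values:
  dotted quarter = 1.5 beats
  half = 2 beats
  whole = 4 beats
  dotted quarter = 1.5 beats
Sum = 1.5 + 2 + 4 + 1.5
= 9 beats


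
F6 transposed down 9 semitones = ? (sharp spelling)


Working:
F6: chromatic position 5 in octave 6 → absolute = 6×12 + 5 = 77
Transpose down 9: 77 - 9 = 68
68 = 5×12 + 8 → G# in octave 5
Result = G#5


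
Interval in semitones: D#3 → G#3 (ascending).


Absolute semitone position = octave×12 + chromatic position
D#3: 3×12 + 3 = 39
G#3: 3×12 + 8 = 44
Difference = 44 - 39 = 5
= 5 semitones


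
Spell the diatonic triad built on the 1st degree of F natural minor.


F natural minor scale: F G Ab Bb C Db Eb
Diatonic triad on degree 1 stacks scale notes 1, 3, 5: F Ab C
F→Ab = 3 semitones; F→C = 7 semitones → minor triad
= F Ab C (minor)


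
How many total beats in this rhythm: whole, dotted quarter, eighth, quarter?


Step by step:
Beat values:
  whole = 4 beats
  dotted quarter = 1.5 beats
  eighth = 0.5 beats
  quarter = 1 beat
Sum = 4 + 1.5 + 0.5 + 1
= 7 beats


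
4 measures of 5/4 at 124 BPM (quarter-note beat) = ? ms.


Let's work it out.
Quarter-note beat duration = 60000 / 124 ms
Beats per measure (5/4) = 5
One measure = 5 × 60000 / 124 = 300000 / 124 ms
4 measures = 4 × 300000 / 124 = 1200000 / 124
= 9677.4 ms


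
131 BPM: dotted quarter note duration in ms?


Step by step:
One quarter-note beat = 60000 / BPM = 60000 / 131 ms
Dotted quarter note = 3/2 × quarter note
Duration = 3/2 × 60000 / 131 = 90000 / 131
= 687.0 ms


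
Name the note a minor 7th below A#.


Let's work it out.
A 7th spans 7 letter names, so from A we land on B
A minor 7th = 10 semitones below A#
Spell B at that pitch: B#
= B#


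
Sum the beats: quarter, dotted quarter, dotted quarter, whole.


Working:
Beat values:
  quarter = 1 beat
  dotted quarter = 1.5 beats
  dotted quarter = 1.5 beats
  whole = 4 beats
Sum = 1 + 1.5 + 1.5 + 4
= 8 beats


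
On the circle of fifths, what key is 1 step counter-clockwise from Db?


Reasoning:
Each counter-clockwise step moves down a perfect 5th (= up a perfect 4th)
From Db: Db → F#/Gb
= F#/Gb


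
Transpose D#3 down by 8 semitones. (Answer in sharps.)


Working:
D#3: chromatic position 3 in octave 3 → absolute = 3×12 + 3 = 39
Transpose down 8: 39 - 8 = 31
31 = 2×12 + 7 → G in octave 2
Result = G2


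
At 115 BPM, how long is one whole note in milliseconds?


One quarter-note beat = 60000 / BPM = 60000 / 115 ms
Whole note = 4 × quarter note
Duration = 4 × 60000 / 115 = 240000 / 115
= 2087.0 ms


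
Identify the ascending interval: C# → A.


Reasoning:
Letter names: C → A spans 6 letter names → a 6th
Semitones: C# → A = 8 half-steps
A 6th of 8 semitones is a minor 6th
= minor 6th


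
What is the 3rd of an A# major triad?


Let's work it out.
Major triad = root + major 3rd (4 semitones) + perfect 5th (7 semitones)
A triad on A# stacks thirds, so the chord tones use letter names A-C-E
Root: A#
Major 3rd above A#: C##
Perfect 5th above A#: E#
The 3rd = C##


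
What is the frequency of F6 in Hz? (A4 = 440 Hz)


Reasoning:
f = 440 × 2^(n/12) where n = semitones from A4
F6: 20 semitones from A4
f = 440 × 2^(20/12)
f = 1396.91 Hz


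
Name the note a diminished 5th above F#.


A 5th spans 5 letter names, so from F we land on C
A diminished 5th = 6 semitones above F#
Spell C at that pitch: C
= C


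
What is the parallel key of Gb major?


Reasoning:
Parallel keys share the same tonic but differ in mode
Gb major → parallel is Gb minor
= Gb minor


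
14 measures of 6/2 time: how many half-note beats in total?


Time signature 6/2: the bottom number 2 means the half note gets one count
The top number 6 means 6 half-note beats per measure
Total = 6 × 14 measures
= 84 half-note beats


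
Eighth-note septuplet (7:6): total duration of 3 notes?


Let's work it out.
Septuplet: 7 notes occupy the space of 6 eighth notes
Space = 6 × 1/2 = 3 beats
Each septuplet note = 3 / 7 = 3/7 beats
3 notes = 3 × 3/7 = 9/7
= 9/7 beats


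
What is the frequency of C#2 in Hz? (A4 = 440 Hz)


Step by step:
f = 440 × 2^(n/12) where n = semitones from A4
C#2: -32 semitones from A4
f = 440 × 2^(-32/12)
f = 69.30 Hz


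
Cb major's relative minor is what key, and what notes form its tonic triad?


Reasoning:
The relative minor shares the major's key signature and starts on its 6th degree
6th degree = a major 6th above the tonic; a major 6th above Cb is Ab
→ relative minor of Cb major is Ab minor
Tonic triad of Ab minor = root + minor 3rd + perfect 5th = Ab Cb Eb
= Ab minor; triad = Ab Cb Eb


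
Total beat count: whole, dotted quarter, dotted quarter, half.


Step by step:
Beat values:
  whole = 4 beats
  dotted quarter = 1.5 beats
  dotted quarter = 1.5 beats
  half = 2 beats
Sum = 4 + 1.5 + 1.5 + 2
= 9 beats


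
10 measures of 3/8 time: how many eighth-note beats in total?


Time signature 3/8: the bottom number 8 means the eighth note gets one count
The top number 3 means 3 eighth-note beats per measure
Total = 3 × 10 measures
= 30 eighth-note beats


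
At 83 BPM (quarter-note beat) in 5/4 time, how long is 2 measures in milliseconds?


Solution.
Quarter-note beat duration = 60000 / 83 ms
Beats per measure (5/4) = 5
One measure = 5 × 60000 / 83 = 300000 / 83 ms
2 measures = 2 × 300000 / 83 = 600000 / 83
= 7228.9 ms


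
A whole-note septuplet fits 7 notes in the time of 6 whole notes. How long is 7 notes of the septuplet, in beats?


Solution.
Septuplet: 7 notes occupy the space of 6 whole notes
Space = 6 × 4 = 24 beats
Each septuplet note = 24 / 7 = 24/7 beats
7 notes = 7 × 24/7 = 24
= 24 beats


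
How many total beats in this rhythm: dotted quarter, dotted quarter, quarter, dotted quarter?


Solution.
Beat values:
  dotted quarter = 1.5 beats
  dotted quarter = 1.5 beats
  quarter = 1 beat
  dotted quarter = 1.5 beats
Sum = 1.5 + 1.5 + 1 + 1.5
= 5.5 beats


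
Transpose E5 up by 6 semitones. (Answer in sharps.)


Step by step:
E5: chromatic position 4 in octave 5 → absolute = 5×12 + 4 = 64
Transpose up 6: 64 + 6 = 70
70 = 5×12 + 10 → A# in octave 5
Result = A#5


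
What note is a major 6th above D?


Step by step:
A 6th spans 6 letter names, so from D we land on B
A major 6th = 9 semitones above D
Spell B at that pitch: B
= B


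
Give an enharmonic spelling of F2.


Let's work it out.
Enharmonic notes sound the same pitch but are spelled with different letter names
F and E# name the same pitch class
= E#2


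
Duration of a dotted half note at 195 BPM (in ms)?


Step by step:
One quarter-note beat = 60000 / BPM = 60000 / 195 ms
Dotted half note = 3 × quarter note
Duration = 3 × 60000 / 195 = 180000 / 195
= 923.1 ms


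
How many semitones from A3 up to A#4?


Solution.
Absolute semitone position = octave×12 + chromatic position
A3: 3×12 + 9 = 45
A#4: 4×12 + 10 = 58
Difference = 58 - 45 = 13
= 13 semitones


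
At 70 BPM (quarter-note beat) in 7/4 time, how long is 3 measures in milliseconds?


Reasoning:
Quarter-note beat duration = 60000 / 70 ms
Beats per measure (7/4) = 7
One measure = 7 × 60000 / 70 = 420000 / 70 ms
3 measures = 3 × 420000 / 70 = 1260000 / 70
= 18000.0 ms


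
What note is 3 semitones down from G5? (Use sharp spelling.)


Step by step:
G5: chromatic position 7 in octave 5 → absolute = 5×12 + 7 = 67
Transpose down 3: 67 - 3 = 64
64 = 5×12 + 4 → E in octave 5
Result = E5


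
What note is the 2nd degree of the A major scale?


Working:
Major scale pattern: W-W-H-W-W-W-H (2-2-1-2-2-2-1 semitones)
Starting from A:
  A + 2 semitones → B
  B + 2 semitones → C#
  C# + 1 semitone → D
  D + 2 semitones → E
  E + 2 semitones → F#
  F# + 2 semitones → G#
  G# + 1 semitone → A
Scale: A B C# D E F# G#
Degree 2 = B


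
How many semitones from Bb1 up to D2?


Absolute semitone position = octave×12 + chromatic position
Bb1: 1×12 + 10 = 22
D2: 2×12 + 2 = 26
Difference = 26 - 22 = 4
= 4 semitones


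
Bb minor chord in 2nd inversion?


Let's work it out.
Root position: Bb Db F
2nd inversion: move root and 3rd up an octave
Bass note: F
Notes (bottom to top) = F Bb Db


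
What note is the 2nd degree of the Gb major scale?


Major scale pattern: W-W-H-W-W-W-H (2-2-1-2-2-2-1 semitones)
Starting from Gb:
  Gb + 2 semitones → Ab
  Ab + 2 semitones → Bb
  Bb + 1 semitone → Cb
  Cb + 2 semitones → Db
  Db + 2 semitones → Eb
  Eb + 2 semitones → F
  F + 1 semitone → Gb
Scale: Gb Ab Bb Cb Db Eb F
Degree 2 = Ab


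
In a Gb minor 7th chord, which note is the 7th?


Reasoning:
Minor 7th chord = root + minor 3rd + perfect 5th + minor 7th
Seventh chords stack in thirds, so the letter names are G-B-D-F
Root: Gb
Minor 3rd above Gb: Bbb
Perfect 5th above Gb: Db
Minor 7th above Gb: Fb
The 7th = Fb


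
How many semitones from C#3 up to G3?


Reasoning:
Absolute semitone position = octave×12 + chromatic position
C#3: 3×12 + 1 = 37
G3: 3×12 + 7 = 43
Difference = 43 - 37 = 6
= 6 semitones


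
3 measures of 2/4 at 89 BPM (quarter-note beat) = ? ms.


Quarter-note beat duration = 60000 / 89 ms
Beats per measure (2/4) = 2
One measure = 2 × 60000 / 89 = 120000 / 89 ms
3 measures = 3 × 120000 / 89 = 360000 / 89
= 4044.9 ms


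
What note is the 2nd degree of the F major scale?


Major scale pattern: W-W-H-W-W-W-H (2-2-1-2-2-2-1 semitones)
Starting from F:
  F + 2 semitones → G
  G + 2 semitones → A
  A + 1 semitone → Bb
  Bb + 2 semitones → C
  C + 2 semitones → D
  D + 2 semitones → E
  E + 1 semitone → F
Scale: F G A Bb C D E
Degree 2 = G


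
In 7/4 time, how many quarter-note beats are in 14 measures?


Step by step:
Time signature 7/4: the bottom number 4 means the quarter note gets one count
The top number 7 means 7 quarter-note beats per measure
Total = 7 × 14 measures
= 98 quarter-note beats


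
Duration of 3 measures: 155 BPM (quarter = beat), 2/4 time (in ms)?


Quarter-note beat duration = 60000 / 155 ms
Beats per measure (2/4) = 2
One measure = 2 × 60000 / 155 = 120000 / 155 ms
3 measures = 3 × 120000 / 155 = 360000 / 155
= 2322.6 ms


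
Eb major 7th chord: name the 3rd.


Solution.
Major 7th chord = root + major 3rd + perfect 5th + major 7th
Seventh chords stack in thirds, so the letter names are E-G-B-D
Root: Eb
Major 3rd above Eb: G
Perfect 5th above Eb: Bb
Major 7th above Eb: D
The 3rd = G


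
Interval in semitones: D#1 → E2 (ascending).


Working:
Absolute semitone position = octave×12 + chromatic position
D#1: 1×12 + 3 = 15
E2: 2×12 + 4 = 28
Difference = 28 - 15 = 13
= 13 semitones


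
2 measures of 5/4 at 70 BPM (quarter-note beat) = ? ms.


Reasoning:
Quarter-note beat duration = 60000 / 70 ms
Beats per measure (5/4) = 5
One measure = 5 × 60000 / 70 = 300000 / 70 ms
2 measures = 2 × 300000 / 70 = 600000 / 70
= 8571.4 ms


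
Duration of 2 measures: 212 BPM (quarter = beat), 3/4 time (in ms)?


Quarter-note beat duration = 60000 / 212 ms
Beats per measure (3/4) = 3
One measure = 3 × 60000 / 212 = 180000 / 212 ms
2 measures = 2 × 180000 / 212 = 360000 / 212
= 1698.1 ms


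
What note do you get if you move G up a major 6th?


Reasoning:
major 6th: 6 letter names, 9 semitones
Letter: G + 5 → E
Pitch: G + 9 semitones, spelled as an E → E
= E


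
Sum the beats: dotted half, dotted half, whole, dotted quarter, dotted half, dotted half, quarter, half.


Step by step:
Beat values:
  dotted half = 3 beats
  dotted half = 3 beats
  whole = 4 beats
  dotted quarter = 1.5 beats
  dotted half = 3 beats
  dotted half = 3 beats
  quarter = 1 beat
  half = 2 beats
Sum = 3 + 3 + 4 + 1.5 + 3 + 3 + 1 + 2
= 20.5 beats


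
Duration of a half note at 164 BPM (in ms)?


Let's work it out.
One quarter-note beat = 60000 / BPM = 60000 / 164 ms
Half note = 2 × quarter note
Duration = 2 × 60000 / 164 = 120000 / 164
= 731.7 ms


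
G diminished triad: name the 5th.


Step by step:
Diminished triad = root + minor 3rd (3 semitones) + diminished 5th (6 semitones)
A triad on G stacks thirds, so the chord tones use letter names G-B-D
Root: G
Minor 3rd above G: Bb
Diminished 5th above G: Db
The 5th = Db


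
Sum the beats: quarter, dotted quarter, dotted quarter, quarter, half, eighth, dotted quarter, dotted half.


Beat values:
  quarter = 1 beat
  dotted quarter = 1.5 beats
  dotted quarter = 1.5 beats
  quarter = 1 beat
  half = 2 beats
  eighth = 0.5 beats
  dotted quarter = 1.5 beats
  dotted half = 3 beats
Sum = 1 + 1.5 + 1.5 + 1 + 2 + 0.5 + 1.5 + 3
= 12 beats


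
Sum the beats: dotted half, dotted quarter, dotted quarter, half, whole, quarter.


Reasoning:
Beat values:
  dotted half = 3 beats
  dotted quarter = 1.5 beats
  dotted quarter = 1.5 beats
  half = 2 beats
  whole = 4 beats
  quarter = 1 beat
Sum = 3 + 1.5 + 1.5 + 2 + 4 + 1
= 13 beats


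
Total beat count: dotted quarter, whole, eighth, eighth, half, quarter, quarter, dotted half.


Step by step:
Beat values:
  dotted quarter = 1.5 beats
  whole = 4 beats
  eighth = 0.5 beats
  eighth = 0.5 beats
  half = 2 beats
  quarter = 1 beat
  quarter = 1 beat
  dotted half = 3 beats
Sum = 1.5 + 4 + 0.5 + 0.5 + 2 + 1 + 1 + 3
= 13.5 beats


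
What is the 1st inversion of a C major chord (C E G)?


Reasoning:
Root position: C E G
1st inversion: move root up an octave
Bass note: E
Notes (bottom to top) = E G C


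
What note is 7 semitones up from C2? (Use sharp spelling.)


C2: chromatic position 0 in octave 2 → absolute = 2×12 + 0 = 24
Transpose up 7: 24 + 7 = 31
31 = 2×12 + 7 → G in octave 2
Result = G2


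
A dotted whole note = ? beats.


Let's work it out.
Base whole note = 4 beats
Dot 1 adds half the previous value: +2
One dotted whole = 4 + 2 = 6
= 6 beats


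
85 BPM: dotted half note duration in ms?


Reasoning:
One quarter-note beat = 60000 / BPM = 60000 / 85 ms
Dotted half note = 3 × quarter note
Duration = 3 × 60000 / 85 = 180000 / 85
= 2117.6 ms


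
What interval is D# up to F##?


Working:
Letter names: D → F spans 3 letter names → a 3rd
Semitones: D# → F## = 4 half-steps
A 3rd of 4 semitones is a major 3rd
= major 3rd


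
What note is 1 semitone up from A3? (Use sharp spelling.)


A3: chromatic position 9 in octave 3 → absolute = 3×12 + 9 = 45
Transpose up 1: 45 + 1 = 46
46 = 3×12 + 10 → A# in octave 3
Result = A#3


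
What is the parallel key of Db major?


Reasoning:
Parallel keys share the same tonic but differ in mode
Db major → parallel is Db minor
= Db minor


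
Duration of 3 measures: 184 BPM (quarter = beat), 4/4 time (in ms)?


Step by step:
Quarter-note beat duration = 60000 / 184 ms
Beats per measure (4/4) = 4
One measure = 4 × 60000 / 184 = 240000 / 184 ms
3 measures = 3 × 240000 / 184 = 720000 / 184
= 3913.0 ms
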